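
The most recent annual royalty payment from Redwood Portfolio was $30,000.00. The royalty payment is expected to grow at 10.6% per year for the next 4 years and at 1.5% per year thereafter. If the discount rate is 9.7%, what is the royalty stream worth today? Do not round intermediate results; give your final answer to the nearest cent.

$506160.01

D_1 = 33180.00000
D_2 = 36697.08000
D_3 = 40586.97048
D_4 = 44889.18935
Terminal value at year 4: TV = D_4×(1+g_2)/(r−g_2) = 45562.52719/0.082 = 555640.57550
P_0 = D_1/(1+r)^1 + D_2/(1+r)^2 + D_3/(1+r)^3 + D_4/(1+r)^4 + TV/(1+r)^4
    = 30246.12580 + 30494.27086 + 30744.45175 + 30996.68517 + 383678.48111 = 506160.01470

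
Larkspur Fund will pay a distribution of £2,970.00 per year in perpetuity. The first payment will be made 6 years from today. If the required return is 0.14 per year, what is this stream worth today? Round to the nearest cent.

£11018.04

Value at end of year 5: C / r = £2,970.00 / 0.14 = £21,214.2857
Discount to today: PV = £21,214.2857 / (1 + 0.14)^5 = £21,214.2857 / 1.925415 = £11,018.04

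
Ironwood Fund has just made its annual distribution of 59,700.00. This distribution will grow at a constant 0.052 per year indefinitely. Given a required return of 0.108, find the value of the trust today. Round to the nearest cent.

D₁ = D₀ × (1 + g) = 59,700.00 × 1.052 = 62,804.4000
Growing perpetuity: P = D₁ / (r − g) = 62,804.4000 / (0.108 − 0.052) = 1,121,507.14

1121507.14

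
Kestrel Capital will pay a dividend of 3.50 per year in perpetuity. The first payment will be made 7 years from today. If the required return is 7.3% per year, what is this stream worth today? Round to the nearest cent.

Value at end of year 6: C / r = 3.50 / 0.073 = 47.9452
Discount to today: PV = 47.9452 / (1 + 0.073)^6 = 47.9452 / 1.526154 = 31.42

31.42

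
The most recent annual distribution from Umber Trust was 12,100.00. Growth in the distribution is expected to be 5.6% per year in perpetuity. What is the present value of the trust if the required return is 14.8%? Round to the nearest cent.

D₁ = D₀ × (1 + g) = 12,100.00 × 1.056 = 12,777.6000
Growing perpetuity: P = D₁ / (r − g) = 12,777.6000 / (0.148 − 0.056) = 138,886.96

138886.96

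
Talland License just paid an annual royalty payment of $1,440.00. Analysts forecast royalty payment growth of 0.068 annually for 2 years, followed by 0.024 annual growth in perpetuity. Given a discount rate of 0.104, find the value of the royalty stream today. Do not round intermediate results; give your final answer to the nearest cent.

$19990.17

D_1 = 1537.92000
D_2 = 1642.49856
Terminal value at year 2: TV = D_2×(1+g_2)/(r−g_2) = 1681.91853/0.08 = 21023.98157
P_0 = D_1/(1+r)^1 + D_2/(1+r)^2 + TV/(1+r)^2
    = 1393.04348 + 1347.61815 + 17249.51229 = 19990.17391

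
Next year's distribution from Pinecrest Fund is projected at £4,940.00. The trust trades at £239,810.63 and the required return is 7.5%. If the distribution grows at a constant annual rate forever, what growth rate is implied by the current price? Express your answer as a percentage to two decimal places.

5.44%

P = D₁/(r−g) ⇒ g = r − D₁/P = 0.075 − £4,940.00/£239,810.63 = 0.054400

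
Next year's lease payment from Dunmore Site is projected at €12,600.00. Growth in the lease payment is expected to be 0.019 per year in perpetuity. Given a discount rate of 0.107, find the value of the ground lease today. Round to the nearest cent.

Growing perpetuity: P = D₁ / (r − g) = €12,600.0000 / (0.107 − 0.019) = €143,181.82

€143181.82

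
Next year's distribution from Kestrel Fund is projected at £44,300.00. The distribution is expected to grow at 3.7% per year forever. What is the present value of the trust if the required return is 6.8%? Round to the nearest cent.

Growing perpetuity: P = D₁ / (r − g) = £44,300.0000 / (0.068 − 0.037) = £1,429,032.26

£1429032.26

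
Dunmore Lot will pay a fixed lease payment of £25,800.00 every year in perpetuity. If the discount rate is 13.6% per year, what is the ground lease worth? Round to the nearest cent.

£189705.88

Level perpetuity: PV = C / r = £25,800.00 / 0.136 = £189,705.88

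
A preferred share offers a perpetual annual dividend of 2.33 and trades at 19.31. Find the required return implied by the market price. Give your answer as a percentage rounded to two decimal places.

12.07%

P = C/r ⇒ r = C/P = 2.33/19.31 = 0.120663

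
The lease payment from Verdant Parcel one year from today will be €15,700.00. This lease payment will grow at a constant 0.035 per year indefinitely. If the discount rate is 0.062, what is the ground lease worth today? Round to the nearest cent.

Growing perpetuity: P = D₁ / (r − g) = €15,700.0000 / (0.062 − 0.035) = €581,481.48

€581481.48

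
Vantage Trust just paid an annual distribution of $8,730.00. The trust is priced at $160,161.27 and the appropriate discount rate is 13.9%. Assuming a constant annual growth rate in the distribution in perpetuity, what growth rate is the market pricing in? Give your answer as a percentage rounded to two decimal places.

P = D₀(1+g)/(r−g) ⇒ P(r−g) = D₀(1+g) ⇒ g(P+D₀) = P·r − D₀
g = (P·r − D₀)/(P + D₀) = ($160,161.27×0.139 − $8,730.00) / ($160,161.27 + $8,730.00) = 0.080125

8.01%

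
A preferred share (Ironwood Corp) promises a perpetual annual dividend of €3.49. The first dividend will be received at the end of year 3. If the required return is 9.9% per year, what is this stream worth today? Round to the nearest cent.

€29.19

Value at end of year 2: C / r = €3.49 / 0.099 = €35.2525
Discount to today: PV = €35.2525 / (1 + 0.099)^2 = €35.2525 / 1.207801 = €29.19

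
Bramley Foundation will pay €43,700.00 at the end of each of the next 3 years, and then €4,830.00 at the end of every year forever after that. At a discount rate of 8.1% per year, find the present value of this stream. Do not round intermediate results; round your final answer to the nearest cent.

€159620.92

PV of 3-year annuity: €43,700.00 × [1 − (1+0.081)^−3] / 0.081 = 112416.23836
Perpetuity value at year 3: €4,830.00 / 0.081 = 59629.62963
PV of perpetuity: 59629.62963 / (1+0.081)^3 = 47204.67697
Total PV = 112416.23836 + 47204.67697 = 159620.91533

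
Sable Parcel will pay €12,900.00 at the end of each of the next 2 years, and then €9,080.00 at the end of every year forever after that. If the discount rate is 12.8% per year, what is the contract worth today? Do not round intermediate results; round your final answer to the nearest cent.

€77326.26

PV of 2-year annuity: €12,900.00 × [1 − (1+0.128)^−2] / 0.128 = 21574.61898
Perpetuity value at year 2: €9,080.00 / 0.128 = 70937.50000
PV of perpetuity: 70937.50000 / (1+0.128)^2 = 55751.64416
Total PV = 21574.61898 + 55751.64416 = 77326.26314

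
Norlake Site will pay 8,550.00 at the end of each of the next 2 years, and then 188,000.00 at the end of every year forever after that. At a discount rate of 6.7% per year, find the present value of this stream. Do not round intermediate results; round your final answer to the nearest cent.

2480167.13

PV of 2-year annuity: 8,550.00 × [1 − (1+0.067)^−2] / 0.067 = 15523.07488
Perpetuity value at year 2: 188,000.00 / 0.067 = 2805970.14925
PV of perpetuity: 2805970.14925 / (1+0.067)^2 = 2464644.05827
Total PV = 15523.07488 + 2464644.05827 = 2480167.13315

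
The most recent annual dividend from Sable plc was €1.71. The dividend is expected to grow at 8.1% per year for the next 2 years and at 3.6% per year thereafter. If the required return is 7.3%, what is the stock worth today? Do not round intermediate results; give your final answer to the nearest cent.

D_1 = 1.84851
D_2 = 1.99824
Terminal value at year 2: TV = D_2×(1+g_2)/(r−g_2) = 2.07018/0.037 = 55.95070
P_0 = D_1/(1+r)^1 + D_2/(1+r)^2 + TV/(1+r)^2
    = 1.72275 + 1.73559 + 48.59662 = 52.05497

€52.05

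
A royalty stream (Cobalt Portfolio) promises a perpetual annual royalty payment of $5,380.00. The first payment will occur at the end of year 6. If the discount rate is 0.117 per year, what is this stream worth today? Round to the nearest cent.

Value at end of year 5: C / r = $5,380.00 / 0.117 = $45,982.9060
Discount to today: PV = $45,982.9060 / (1 + 0.117)^5 = $45,982.9060 / 1.738865 = $26,444.21

$26444.21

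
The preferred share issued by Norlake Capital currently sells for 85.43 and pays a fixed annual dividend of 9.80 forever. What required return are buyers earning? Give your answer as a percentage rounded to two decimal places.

11.47%

P = C/r ⇒ r = C/P = 9.80/85.43 = 0.114714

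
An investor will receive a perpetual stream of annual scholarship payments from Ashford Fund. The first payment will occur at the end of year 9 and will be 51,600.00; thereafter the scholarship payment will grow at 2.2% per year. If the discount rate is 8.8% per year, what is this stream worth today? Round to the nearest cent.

Value at end of year 8: C₁ / (r − g) = 51,600.00 / (0.088 − 0.022) = 781,818.1818
Discount to today: PV = 781,818.1818 / (1 + 0.088)^8 = 781,818.1818 / 1.963501 = 398,175.56

398175.56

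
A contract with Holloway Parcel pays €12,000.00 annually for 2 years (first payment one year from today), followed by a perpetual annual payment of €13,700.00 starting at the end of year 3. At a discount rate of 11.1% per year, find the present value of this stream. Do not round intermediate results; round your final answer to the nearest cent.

PV of 2-year annuity: €12,000.00 × [1 − (1+0.111)^−2] / 0.111 = 20523.02440
Perpetuity value at year 2: €13,700.00 / 0.111 = 123423.42342
PV of perpetuity: 123423.42342 / (1+0.111)^2 = 99992.97057
Total PV = 20523.02440 + 99992.97057 = 120515.99497

€120515.99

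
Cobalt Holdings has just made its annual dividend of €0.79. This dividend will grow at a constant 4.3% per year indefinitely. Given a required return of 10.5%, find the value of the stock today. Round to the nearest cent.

€13.29

D₁ = D₀ × (1 + g) = €0.79 × 1.043 = €0.8240
Growing perpetuity: P = D₁ / (r − g) = €0.8240 / (0.105 − 0.043) = €13.29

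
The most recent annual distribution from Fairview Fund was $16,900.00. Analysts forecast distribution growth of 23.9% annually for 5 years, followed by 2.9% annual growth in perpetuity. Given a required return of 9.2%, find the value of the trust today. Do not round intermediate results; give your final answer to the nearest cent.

$644447.26

D_1 = 20939.10000
D_2 = 25943.54490
D_3 = 32144.05213
D_4 = 39826.48059
D_5 = 49345.00945
Terminal value at year 5: TV = D_5×(1+g_2)/(r−g_2) = 50776.01473/0.063 = 805968.48771
P_0 = D_1/(1+r)^1 + D_2/(1+r)^2 + D_3/(1+r)^3 + D_4/(1+r)^4 + D_5/(1+r)^5 + TV/(1+r)^5
    = 19175.00000 + 21756.25000 + 24684.97596 + 28007.95349 + 31778.25493 + 519044.83047 = 644447.26485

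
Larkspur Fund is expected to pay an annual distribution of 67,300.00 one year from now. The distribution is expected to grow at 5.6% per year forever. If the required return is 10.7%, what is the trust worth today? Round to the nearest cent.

1319607.84

Growing perpetuity: P = D₁ / (r − g) = 67,300.0000 / (0.107 − 0.056) = 1,319,607.84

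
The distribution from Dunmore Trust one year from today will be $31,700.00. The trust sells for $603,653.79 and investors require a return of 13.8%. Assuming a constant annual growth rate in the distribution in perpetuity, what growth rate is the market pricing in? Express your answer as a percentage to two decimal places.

8.55%

P = D₁/(r−g) ⇒ g = r − D₁/P = 0.138 − $31,700.00/$603,653.79 = 0.085486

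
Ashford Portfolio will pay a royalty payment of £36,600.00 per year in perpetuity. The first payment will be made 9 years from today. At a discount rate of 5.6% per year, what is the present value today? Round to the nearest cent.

£422650.82

Value at end of year 8: C / r = £36,600.00 / 0.056 = £653,571.4286
Discount to today: PV = £653,571.4286 / (1 + 0.056)^8 = £653,571.4286 / 1.546363 = £422,650.82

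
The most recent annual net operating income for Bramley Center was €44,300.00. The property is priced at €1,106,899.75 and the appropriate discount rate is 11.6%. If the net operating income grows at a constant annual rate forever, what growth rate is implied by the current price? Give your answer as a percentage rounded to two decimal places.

7.31%

P = D₀(1+g)/(r−g) ⇒ P(r−g) = D₀(1+g) ⇒ g(P+D₀) = P·r − D₀
g = (P·r − D₀)/(P + D₀) = (€1,106,899.75×0.116 − €44,300.00) / (€1,106,899.75 + €44,300.00) = 0.073055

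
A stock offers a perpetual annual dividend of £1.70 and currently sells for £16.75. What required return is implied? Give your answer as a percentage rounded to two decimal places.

P = C/r ⇒ r = C/P = £1.70/£16.75 = 0.101493

10.15%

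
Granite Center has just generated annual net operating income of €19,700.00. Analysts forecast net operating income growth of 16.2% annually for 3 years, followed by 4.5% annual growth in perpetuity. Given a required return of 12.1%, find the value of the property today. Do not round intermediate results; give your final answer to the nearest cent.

D_1 = 22891.40000
D_2 = 26599.80680
D_3 = 30908.97550
Terminal value at year 3: TV = D_3×(1+g_2)/(r−g_2) = 32299.87940/0.076 = 424998.41315
P_0 = D_1/(1+r)^1 + D_2/(1+r)^2 + D_3/(1+r)^3 + TV/(1+r)^3
    = 20420.51740 + 21167.38734 + 21941.57368 + 301696.63809 = 365226.11651

€365226.12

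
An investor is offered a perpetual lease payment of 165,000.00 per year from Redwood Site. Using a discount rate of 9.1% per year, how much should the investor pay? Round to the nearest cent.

Level perpetuity: PV = C / r = 165,000.00 / 0.091 = 1,813,186.81

1813186.81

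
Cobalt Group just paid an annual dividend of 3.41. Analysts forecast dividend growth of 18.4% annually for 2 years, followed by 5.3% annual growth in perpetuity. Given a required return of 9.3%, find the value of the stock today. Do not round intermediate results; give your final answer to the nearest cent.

D_1 = 4.03744
D_2 = 4.78033
Terminal value at year 2: TV = D_2×(1+g_2)/(r−g_2) = 5.03369/0.04 = 125.84216
P_0 = D_1/(1+r)^1 + D_2/(1+r)^2 + TV/(1+r)^2
    = 3.69391 + 4.00145 + 105.33819 = 113.03354

113.03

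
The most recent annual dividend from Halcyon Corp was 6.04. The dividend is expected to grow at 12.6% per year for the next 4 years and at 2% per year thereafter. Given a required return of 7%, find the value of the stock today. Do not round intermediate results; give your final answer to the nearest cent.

D_1 = 6.80104
D_2 = 7.65797
D_3 = 8.62288
D_4 = 9.70936
Terminal value at year 4: TV = D_4×(1+g_2)/(r−g_2) = 9.90354/0.05 = 198.07090
P_0 = D_1/(1+r)^1 + D_2/(1+r)^2 + D_3/(1+r)^3 + D_4/(1+r)^4 + TV/(1+r)^4
    = 6.35611 + 6.68877 + 7.03883 + 7.40722 + 151.10734 = 178.59828

178.60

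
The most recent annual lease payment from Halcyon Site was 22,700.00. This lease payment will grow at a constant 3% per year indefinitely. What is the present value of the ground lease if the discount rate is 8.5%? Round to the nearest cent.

D₁ = D₀ × (1 + g) = 22,700.00 × 1.03 = 23,381.0000
Growing perpetuity: P = D₁ / (r − g) = 23,381.0000 / (0.085 − 0.03) = 425,109.09

425109.09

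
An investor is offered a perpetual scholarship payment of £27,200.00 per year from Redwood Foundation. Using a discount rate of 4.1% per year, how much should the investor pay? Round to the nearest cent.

Level perpetuity: PV = C / r = £27,200.00 / 0.041 = £663,414.63

£663414.63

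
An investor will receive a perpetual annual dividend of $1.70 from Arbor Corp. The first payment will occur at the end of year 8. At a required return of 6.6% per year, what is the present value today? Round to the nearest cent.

Value at end of year 7: C / r = $1.70 / 0.066 = $25.7576
Discount to today: PV = $25.7576 / (1 + 0.066)^7 = $25.7576 / 1.564229 = $16.47

$16.47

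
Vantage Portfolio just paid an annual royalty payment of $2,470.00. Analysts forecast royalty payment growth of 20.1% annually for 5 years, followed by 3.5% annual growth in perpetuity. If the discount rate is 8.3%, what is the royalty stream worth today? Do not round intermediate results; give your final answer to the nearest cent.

$106347.48

D_1 = 2966.47000
D_2 = 3562.73047
D_3 = 4278.83929
D_4 = 5138.88599
D_5 = 6171.80208
Terminal value at year 5: TV = D_5×(1+g_2)/(r−g_2) = 6387.81515/0.048 = 133079.48229
P_0 = D_1/(1+r)^1 + D_2/(1+r)^2 + D_3/(1+r)^3 + D_4/(1+r)^4 + D_5/(1+r)^5 + TV/(1+r)^5
    = 2739.12281 + 3037.56832 + 3368.53144 + 3735.55518 + 4142.56858 + 89324.13506 = 106347.48140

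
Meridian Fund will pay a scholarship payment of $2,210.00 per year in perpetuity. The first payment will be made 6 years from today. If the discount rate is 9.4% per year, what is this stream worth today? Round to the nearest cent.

Value at end of year 5: C / r = $2,210.00 / 0.094 = $23,510.6383
Discount to today: PV = $23,510.6383 / (1 + 0.094)^5 = $23,510.6383 / 1.567064 = $15,002.99

$15002.99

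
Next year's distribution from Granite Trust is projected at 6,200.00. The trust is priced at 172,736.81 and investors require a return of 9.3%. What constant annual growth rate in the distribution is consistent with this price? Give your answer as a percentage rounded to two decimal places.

P = D₁/(r−g) ⇒ g = r − D₁/P = 0.093 − 6,200.00/172,736.81 = 0.057107

5.71%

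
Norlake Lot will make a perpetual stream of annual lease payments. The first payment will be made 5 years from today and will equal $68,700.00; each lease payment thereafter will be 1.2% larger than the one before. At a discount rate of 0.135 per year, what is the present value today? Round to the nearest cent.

$336564.40

Value at end of year 4: C₁ / (r − g) = $68,700.00 / (0.135 − 0.012) = $558,536.5854
Discount to today: PV = $558,536.5854 / (1 + 0.135)^4 = $558,536.5854 / 1.659524 = $336,564.40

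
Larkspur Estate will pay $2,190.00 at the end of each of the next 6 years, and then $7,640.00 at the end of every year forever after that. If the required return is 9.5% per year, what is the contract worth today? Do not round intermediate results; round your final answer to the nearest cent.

$56333.00

PV of 6-year annuity: $2,190.00 × [1 − (1+0.095)^−6] / 0.095 = 9679.41757
Perpetuity value at year 6: $7,640.00 / 0.095 = 80421.05263
PV of perpetuity: 80421.05263 / (1+0.095)^6 = 46653.58676
Total PV = 9679.41757 + 46653.58676 = 56333.00433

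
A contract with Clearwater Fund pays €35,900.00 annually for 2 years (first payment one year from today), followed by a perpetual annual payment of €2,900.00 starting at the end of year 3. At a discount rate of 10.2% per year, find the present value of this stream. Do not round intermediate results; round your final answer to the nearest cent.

€85550.75

PV of 2-year annuity: €35,900.00 × [1 − (1+0.102)^−2] / 0.102 = 62138.95870
Perpetuity value at year 2: €2,900.00 / 0.102 = 28431.37255
PV of perpetuity: 28431.37255 / (1+0.102)^2 = 23411.79093
Total PV = 62138.95870 + 23411.79093 = 85550.74963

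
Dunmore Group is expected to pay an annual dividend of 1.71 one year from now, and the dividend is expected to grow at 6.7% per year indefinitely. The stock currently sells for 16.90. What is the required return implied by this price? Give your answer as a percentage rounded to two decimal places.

P = D₁/(r − g) ⇒ r = D₁/P + g = 1.7100/16.90 + 0.067 = 0.101183 + 0.067 = 0.168183

16.82%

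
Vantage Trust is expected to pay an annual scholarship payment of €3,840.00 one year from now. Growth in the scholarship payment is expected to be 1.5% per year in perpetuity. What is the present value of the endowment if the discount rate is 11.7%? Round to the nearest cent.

€37647.06

Growing perpetuity: P = D₁ / (r − g) = €3,840.0000 / (0.117 − 0.015) = €37,647.06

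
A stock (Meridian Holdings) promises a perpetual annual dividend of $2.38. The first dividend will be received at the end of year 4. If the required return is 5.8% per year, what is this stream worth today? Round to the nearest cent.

$34.65

Value at end of year 3: C / r = $2.38 / 0.058 = $41.0345
Discount to today: PV = $41.0345 / (1 + 0.058)^3 = $41.0345 / 1.184287 = $34.65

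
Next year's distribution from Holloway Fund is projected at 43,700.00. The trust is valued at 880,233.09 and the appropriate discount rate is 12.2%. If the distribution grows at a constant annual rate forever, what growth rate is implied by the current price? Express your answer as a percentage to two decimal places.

P = D₁/(r−g) ⇒ g = r − D₁/P = 0.122 − 43,700.00/880,233.09 = 0.072354

7.24%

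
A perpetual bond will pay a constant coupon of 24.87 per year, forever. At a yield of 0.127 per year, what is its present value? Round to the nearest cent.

Level perpetuity: PV = C / r = 24.87 / 0.127 = 195.83

195.83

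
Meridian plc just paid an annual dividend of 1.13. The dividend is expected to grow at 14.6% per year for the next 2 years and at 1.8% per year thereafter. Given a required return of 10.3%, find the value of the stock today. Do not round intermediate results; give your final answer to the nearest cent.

17.00

D_1 = 1.29498
D_2 = 1.48405
Terminal value at year 2: TV = D_2×(1+g_2)/(r−g_2) = 1.51076/0.085 = 17.77365
P_0 = D_1/(1+r)^1 + D_2/(1+r)^2 + TV/(1+r)^2
    = 1.17405 + 1.21982 + 14.60917 = 17.00304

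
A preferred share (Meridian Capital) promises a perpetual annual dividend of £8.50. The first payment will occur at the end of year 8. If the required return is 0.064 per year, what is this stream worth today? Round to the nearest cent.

£86.03

Value at end of year 7: C / r = £8.50 / 0.064 = £132.8125
Discount to today: PV = £132.8125 / (1 + 0.064)^7 = £132.8125 / 1.543801 = £86.03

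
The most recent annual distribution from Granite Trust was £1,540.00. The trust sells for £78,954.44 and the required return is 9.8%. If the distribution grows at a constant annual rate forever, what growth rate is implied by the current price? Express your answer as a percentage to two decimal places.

7.70%

P = D₀(1+g)/(r−g) ⇒ P(r−g) = D₀(1+g) ⇒ g(P+D₀) = P·r − D₀
g = (P·r − D₀)/(P + D₀) = (£78,954.44×0.098 − £1,540.00) / (£78,954.44 + £1,540.00) = 0.076993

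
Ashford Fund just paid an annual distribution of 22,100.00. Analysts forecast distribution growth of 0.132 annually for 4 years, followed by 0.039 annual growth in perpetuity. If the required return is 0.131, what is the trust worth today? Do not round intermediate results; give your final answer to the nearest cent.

D_1 = 25017.20000
D_2 = 28319.47040
D_3 = 32057.64049
D_4 = 36289.24904
Terminal value at year 4: TV = D_4×(1+g_2)/(r−g_2) = 37704.52975/0.092 = 409831.84511
P_0 = D_1/(1+r)^1 + D_2/(1+r)^2 + D_3/(1+r)^3 + D_4/(1+r)^4 + TV/(1+r)^4
    = 22119.54023 + 22139.09774 + 22158.67254 + 22178.26464 + 250469.74960 = 339065.32475

339065.32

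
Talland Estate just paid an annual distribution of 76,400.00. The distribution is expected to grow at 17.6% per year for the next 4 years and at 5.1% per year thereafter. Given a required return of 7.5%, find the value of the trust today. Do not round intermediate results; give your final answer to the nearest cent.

D_1 = 89846.40000
D_2 = 105659.36640
D_3 = 124255.41489
D_4 = 146124.36791
Terminal value at year 4: TV = D_4×(1+g_2)/(r−g_2) = 153576.71067/0.024 = 6399029.61123
P_0 = D_1/(1+r)^1 + D_2/(1+r)^2 + D_3/(1+r)^3 + D_4/(1+r)^4 + TV/(1+r)^4
    = 83578.04651 + 91430.49553 + 100020.70953 + 109418.00410 + 4791596.76295 = 5176044.01862

5176044.02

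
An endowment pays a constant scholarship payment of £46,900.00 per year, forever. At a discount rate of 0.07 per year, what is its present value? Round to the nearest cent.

Level perpetuity: PV = C / r = £46,900.00 / 0.07 = £670,000.00

£670000.00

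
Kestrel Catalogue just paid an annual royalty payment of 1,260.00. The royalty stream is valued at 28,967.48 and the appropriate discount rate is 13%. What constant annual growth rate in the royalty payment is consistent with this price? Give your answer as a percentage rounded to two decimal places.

8.29%

P = D₀(1+g)/(r−g) ⇒ P(r−g) = D₀(1+g) ⇒ g(P+D₀) = P·r − D₀
g = (P·r − D₀)/(P + D₀) = (28,967.48×0.13 − 1,260.00) / (28,967.48 + 1,260.00) = 0.082897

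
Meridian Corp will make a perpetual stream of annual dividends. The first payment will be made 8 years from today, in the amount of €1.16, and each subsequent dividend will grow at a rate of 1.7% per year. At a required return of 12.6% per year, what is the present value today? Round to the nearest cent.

€4.64

Value at end of year 7: C₁ / (r − g) = €1.16 / (0.126 − 0.017) = €10.6422
Discount to today: PV = €10.6422 / (1 + 0.126)^7 = €10.6422 / 2.294926 = €4.64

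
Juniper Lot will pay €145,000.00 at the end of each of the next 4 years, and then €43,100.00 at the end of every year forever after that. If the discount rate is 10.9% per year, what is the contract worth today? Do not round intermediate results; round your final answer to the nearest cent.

PV of 4-year annuity: €145,000.00 × [1 − (1+0.109)^−4] / 0.109 = 450816.79221
Perpetuity value at year 4: €43,100.00 / 0.109 = 395412.84404
PV of perpetuity: 395412.84404 / (1+0.109)^4 = 261411.43891
Total PV = 450816.79221 + 261411.43891 = 712228.23111

€712228.23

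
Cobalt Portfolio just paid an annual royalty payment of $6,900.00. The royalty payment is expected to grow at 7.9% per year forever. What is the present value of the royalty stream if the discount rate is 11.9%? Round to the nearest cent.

$186127.50

D₁ = D₀ × (1 + g) = $6,900.00 × 1.079 = $7,445.1000
Growing perpetuity: P = D₁ / (r − g) = $7,445.1000 / (0.119 − 0.079) = $186,127.50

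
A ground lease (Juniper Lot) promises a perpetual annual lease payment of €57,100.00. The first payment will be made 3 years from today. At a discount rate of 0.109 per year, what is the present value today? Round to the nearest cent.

€425938.13

Value at end of year 2: C / r = €57,100.00 / 0.109 = €523,853.2110
Discount to today: PV = €523,853.2110 / (1 + 0.109)^2 = €523,853.2110 / 1.229881 = €425,938.13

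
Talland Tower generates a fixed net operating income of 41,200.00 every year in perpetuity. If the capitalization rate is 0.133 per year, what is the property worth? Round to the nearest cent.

309774.44

Level perpetuity: PV = C / r = 41,200.00 / 0.133 = 309,774.44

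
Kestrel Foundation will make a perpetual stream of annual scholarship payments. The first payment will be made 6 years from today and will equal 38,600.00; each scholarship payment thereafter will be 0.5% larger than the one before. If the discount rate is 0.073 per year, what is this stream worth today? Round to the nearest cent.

Value at end of year 5: C₁ / (r − g) = 38,600.00 / (0.073 − 0.005) = 567,647.0588
Discount to today: PV = 567,647.0588 / (1 + 0.073)^5 = 567,647.0588 / 1.422324 = 399,098.21

399098.21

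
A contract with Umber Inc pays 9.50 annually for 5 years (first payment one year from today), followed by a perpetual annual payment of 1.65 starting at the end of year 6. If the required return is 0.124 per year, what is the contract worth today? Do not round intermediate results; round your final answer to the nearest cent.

PV of 5-year annuity: 9.50 × [1 − (1+0.124)^−5] / 0.124 = 33.90873
Perpetuity value at year 5: 1.65 / 0.124 = 13.30645
PV of perpetuity: 13.30645 / (1+0.124)^5 = 7.41704
Total PV = 33.90873 + 7.41704 = 41.32577

41.33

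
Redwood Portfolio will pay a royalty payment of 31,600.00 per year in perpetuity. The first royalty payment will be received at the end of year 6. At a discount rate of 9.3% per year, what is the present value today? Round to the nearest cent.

Value at end of year 5: C / r = 31,600.00 / 0.093 = 339,784.9462
Discount to today: PV = 339,784.9462 / (1 + 0.093)^5 = 339,784.9462 / 1.559915 = 217,822.79

217822.79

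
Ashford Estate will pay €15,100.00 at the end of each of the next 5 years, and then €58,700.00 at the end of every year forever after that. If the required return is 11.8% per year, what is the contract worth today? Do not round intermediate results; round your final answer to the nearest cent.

PV of 5-year annuity: €15,100.00 × [1 − (1+0.118)^−5] / 0.118 = 54702.89523
Perpetuity value at year 5: €58,700.00 / 0.118 = 497457.62712
PV of perpetuity: 497457.62712 / (1+0.118)^5 = 284804.65029
Total PV = 54702.89523 + 284804.65029 = 339507.54553

€339507.55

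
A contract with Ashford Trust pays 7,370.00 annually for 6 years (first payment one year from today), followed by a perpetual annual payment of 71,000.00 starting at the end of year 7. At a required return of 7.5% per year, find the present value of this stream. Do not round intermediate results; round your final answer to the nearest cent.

647997.22

PV of 6-year annuity: 7,370.00 × [1 − (1+0.075)^−6] / 0.075 = 34593.64812
Perpetuity value at year 6: 71,000.00 / 0.075 = 946666.66667
PV of perpetuity: 946666.66667 / (1+0.075)^6 = 613403.57081
Total PV = 34593.64812 + 613403.57081 = 647997.21893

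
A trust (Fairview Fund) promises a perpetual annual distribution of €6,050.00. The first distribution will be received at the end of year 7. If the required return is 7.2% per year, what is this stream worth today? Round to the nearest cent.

€55367.40

Value at end of year 6: C / r = €6,050.00 / 0.072 = €84,027.7778
Discount to today: PV = €84,027.7778 / (1 + 0.072)^6 = €84,027.7778 / 1.517640 = €55,367.40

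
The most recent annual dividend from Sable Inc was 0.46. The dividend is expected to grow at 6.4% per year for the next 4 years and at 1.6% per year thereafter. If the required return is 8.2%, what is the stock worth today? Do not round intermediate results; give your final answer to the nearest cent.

8.39

D_1 = 0.48944
D_2 = 0.52076
D_3 = 0.55409
D_4 = 0.58956
Terminal value at year 4: TV = D_4×(1+g_2)/(r−g_2) = 0.59899/0.066 = 9.07557
P_0 = D_1/(1+r)^1 + D_2/(1+r)^2 + D_3/(1+r)^3 + D_4/(1+r)^4 + TV/(1+r)^4
    = 0.45235 + 0.44482 + 0.43742 + 0.43015 + 6.62163 = 8.38637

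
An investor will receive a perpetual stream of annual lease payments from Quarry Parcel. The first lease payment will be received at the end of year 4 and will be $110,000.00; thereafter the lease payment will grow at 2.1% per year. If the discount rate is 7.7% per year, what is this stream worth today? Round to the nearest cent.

$1572380.13

Value at end of year 3: C₁ / (r − g) = $110,000.00 / (0.077 − 0.021) = $1,964,285.7143
Discount to today: PV = $1,964,285.7143 / (1 + 0.077)^3 = $1,964,285.7143 / 1.249244 = $1,572,380.13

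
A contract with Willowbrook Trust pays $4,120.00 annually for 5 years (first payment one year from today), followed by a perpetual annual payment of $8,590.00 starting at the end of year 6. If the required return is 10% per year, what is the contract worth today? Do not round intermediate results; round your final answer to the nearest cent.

$68955.18

PV of 5-year annuity: $4,120.00 × [1 − (1+0.1)^−5] / 0.1 = 15618.04149
Perpetuity value at year 5: $8,590.00 / 0.1 = 85900.00000
PV of perpetuity: 85900.00000 / (1+0.1)^5 = 53337.14165
Total PV = 15618.04149 + 53337.14165 = 68955.18314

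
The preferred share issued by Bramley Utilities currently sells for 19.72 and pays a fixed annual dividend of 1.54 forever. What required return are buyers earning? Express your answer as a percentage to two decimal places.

P = C/r ⇒ r = C/P = 1.54/19.72 = 0.078093

7.81%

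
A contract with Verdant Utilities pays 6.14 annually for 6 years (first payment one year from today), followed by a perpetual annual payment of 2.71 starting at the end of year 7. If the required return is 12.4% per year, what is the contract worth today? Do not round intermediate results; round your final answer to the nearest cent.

35.80

PV of 6-year annuity: 6.14 × [1 − (1+0.124)^−6] / 0.124 = 24.96063
Perpetuity value at year 6: 2.71 / 0.124 = 21.85484
PV of perpetuity: 21.85484 / (1+0.124)^6 = 10.83801
Total PV = 24.96063 + 10.83801 = 35.79864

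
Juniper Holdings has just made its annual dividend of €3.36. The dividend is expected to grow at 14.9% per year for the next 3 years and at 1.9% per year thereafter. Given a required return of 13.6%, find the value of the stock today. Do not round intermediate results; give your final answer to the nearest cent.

D_1 = 3.86064
D_2 = 4.43588
D_3 = 5.09682
Terminal value at year 3: TV = D_3×(1+g_2)/(r−g_2) = 5.19366/0.117 = 44.39026
P_0 = D_1/(1+r)^1 + D_2/(1+r)^2 + D_3/(1+r)^3 + TV/(1+r)^3
    = 3.39845 + 3.43734 + 3.47668 + 30.27978 = 40.59225

€40.59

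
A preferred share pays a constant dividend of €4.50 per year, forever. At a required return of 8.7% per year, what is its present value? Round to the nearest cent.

€51.72

Level perpetuity: PV = C / r = €4.50 / 0.087 = €51.72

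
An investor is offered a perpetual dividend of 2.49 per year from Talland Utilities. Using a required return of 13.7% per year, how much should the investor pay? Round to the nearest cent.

Level perpetuity: PV = C / r = 2.49 / 0.137 = 18.18

18.18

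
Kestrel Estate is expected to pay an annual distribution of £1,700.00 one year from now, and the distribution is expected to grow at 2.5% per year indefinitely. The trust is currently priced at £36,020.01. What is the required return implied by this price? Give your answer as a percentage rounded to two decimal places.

7.22%

P = D₁/(r − g) ⇒ r = D₁/P + g = £1,700.0000/£36,020.01 + 0.025 = 0.047196 + 0.025 = 0.072196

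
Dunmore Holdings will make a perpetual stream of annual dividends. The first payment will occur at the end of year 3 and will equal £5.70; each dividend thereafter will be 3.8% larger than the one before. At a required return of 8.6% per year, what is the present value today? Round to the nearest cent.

Value at end of year 2: C₁ / (r − g) = £5.70 / (0.086 − 0.038) = £118.7500
Discount to today: PV = £118.7500 / (1 + 0.086)^2 = £118.7500 / 1.179396 = £100.69

£100.69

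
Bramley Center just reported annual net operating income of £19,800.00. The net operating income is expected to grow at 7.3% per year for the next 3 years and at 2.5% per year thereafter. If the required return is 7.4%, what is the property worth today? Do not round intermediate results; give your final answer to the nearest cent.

£472317.27

D_1 = 21245.40000
D_2 = 22796.31420
D_3 = 24460.44514
Terminal value at year 3: TV = D_3×(1+g_2)/(r−g_2) = 25071.95627/0.049 = 511672.57684
P_0 = D_1/(1+r)^1 + D_2/(1+r)^2 + D_3/(1+r)^3 + TV/(1+r)^3
    = 19781.56425 + 19763.14566 + 19744.74422 + 413027.81272 = 472317.26684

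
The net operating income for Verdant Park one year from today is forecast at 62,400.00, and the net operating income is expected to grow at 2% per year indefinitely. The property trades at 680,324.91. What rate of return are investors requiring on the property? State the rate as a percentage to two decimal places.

11.17%

P = D₁/(r − g) ⇒ r = D₁/P + g = 62,400.0000/680,324.91 + 0.02 = 0.091721 + 0.02 = 0.111721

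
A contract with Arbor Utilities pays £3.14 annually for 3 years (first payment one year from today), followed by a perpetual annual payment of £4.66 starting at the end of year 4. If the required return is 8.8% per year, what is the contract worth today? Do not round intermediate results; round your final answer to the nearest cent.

PV of 3-year annuity: £3.14 × [1 − (1+0.088)^−3] / 0.088 = 7.97668
Perpetuity value at year 3: £4.66 / 0.088 = 52.95455
PV of perpetuity: 52.95455 / (1+0.088)^3 = 41.11654
Total PV = 7.97668 + 41.11654 = 49.09322

£49.09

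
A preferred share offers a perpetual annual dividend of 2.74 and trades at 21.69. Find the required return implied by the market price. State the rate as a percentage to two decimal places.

12.63%

P = C/r ⇒ r = C/P = 2.74/21.69 = 0.126325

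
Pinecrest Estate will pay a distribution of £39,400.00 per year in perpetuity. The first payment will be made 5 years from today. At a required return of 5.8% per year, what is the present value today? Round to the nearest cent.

Value at end of year 4: C / r = £39,400.00 / 0.058 = £679,310.3448
Discount to today: PV = £679,310.3448 / (1 + 0.058)^4 = £679,310.3448 / 1.252976 = £542,157.61

£542157.61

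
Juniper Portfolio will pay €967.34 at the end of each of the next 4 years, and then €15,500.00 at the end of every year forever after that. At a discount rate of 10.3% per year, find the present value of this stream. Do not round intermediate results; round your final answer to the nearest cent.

€104716.44

PV of 4-year annuity: €967.34 × [1 − (1+0.103)^−4] / 0.103 = 3046.53002
Perpetuity value at year 4: €15,500.00 / 0.103 = 150485.43689
PV of perpetuity: 150485.43689 / (1+0.103)^4 = 101669.90639
Total PV = 3046.53002 + 101669.90639 = 104716.43641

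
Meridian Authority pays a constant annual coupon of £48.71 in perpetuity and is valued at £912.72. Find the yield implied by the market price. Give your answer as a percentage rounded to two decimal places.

5.34%

P = C/r ⇒ r = C/P = £48.71/£912.72 = 0.053368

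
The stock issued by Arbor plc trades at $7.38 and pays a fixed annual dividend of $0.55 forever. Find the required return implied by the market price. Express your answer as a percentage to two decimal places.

7.45%

P = C/r ⇒ r = C/P = $0.55/$7.38 = 0.074526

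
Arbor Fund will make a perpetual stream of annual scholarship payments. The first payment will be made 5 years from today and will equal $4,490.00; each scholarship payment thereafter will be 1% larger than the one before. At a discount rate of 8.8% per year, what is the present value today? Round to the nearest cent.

$41080.54

Value at end of year 4: C₁ / (r − g) = $4,490.00 / (0.088 − 0.01) = $57,564.1026
Discount to today: PV = $57,564.1026 / (1 + 0.088)^4 = $57,564.1026 / 1.401250 = $41,080.54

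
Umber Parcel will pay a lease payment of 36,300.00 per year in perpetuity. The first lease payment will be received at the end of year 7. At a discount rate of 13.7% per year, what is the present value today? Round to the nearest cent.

122637.49

Value at end of year 6: C / r = 36,300.00 / 0.137 = 264,963.5036
Discount to today: PV = 264,963.5036 / (1 + 0.137)^6 = 264,963.5036 / 2.160542 = 122,637.49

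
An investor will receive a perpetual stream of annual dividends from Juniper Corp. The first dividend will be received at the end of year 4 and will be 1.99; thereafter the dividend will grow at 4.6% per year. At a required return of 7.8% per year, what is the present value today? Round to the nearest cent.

Value at end of year 3: C₁ / (r − g) = 1.99 / (0.078 − 0.046) = 62.1875
Discount to today: PV = 62.1875 / (1 + 0.078)^3 = 62.1875 / 1.252727 = 49.64

49.64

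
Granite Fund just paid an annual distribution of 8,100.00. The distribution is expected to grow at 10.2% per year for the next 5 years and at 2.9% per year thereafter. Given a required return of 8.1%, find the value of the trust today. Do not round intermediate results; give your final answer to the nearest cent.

D_1 = 8926.20000
D_2 = 9836.67240
D_3 = 10840.01298
D_4 = 11945.69431
D_5 = 13164.15513
Terminal value at year 5: TV = D_5×(1+g_2)/(r−g_2) = 13545.91563/0.052 = 260498.37745
P_0 = D_1/(1+r)^1 + D_2/(1+r)^2 + D_3/(1+r)^3 + D_4/(1+r)^4 + D_5/(1+r)^5 + TV/(1+r)^5
    = 8257.35430 + 8417.76544 + 8581.29280 + 8747.99691 + 8917.93950 + 176472.30278 = 219394.65173

219394.65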